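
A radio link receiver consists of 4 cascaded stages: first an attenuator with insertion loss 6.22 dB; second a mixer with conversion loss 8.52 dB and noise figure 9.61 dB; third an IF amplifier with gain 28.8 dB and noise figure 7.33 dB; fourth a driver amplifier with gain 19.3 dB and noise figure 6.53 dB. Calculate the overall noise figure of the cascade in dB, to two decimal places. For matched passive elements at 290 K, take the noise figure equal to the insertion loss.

22.30 dB

Convert to linear (a loss of L dB is a gain of −L dB): F_i = 10^(NF_i/10), G_i = 10^(G_i,dB/10)
  Stage 1: F_1 = 10^(6.22/10) = 4.188, G_1 = 10^(−6.22/10) = 0.2388
  Stage 2: F_2 = 10^(9.61/10) = 9.141, G_2 = 10^(−8.52/10) = 0.1406
  Stage 3: F_3 = 10^(7.33/10) = 5.408, G_3 = 10^(28.8/10) = 758.6
  Stage 4: F_4 = 10^(6.53/10) = 4.498, G_4 = 10^(19.3/10) = 85.11
Friis cascade:
  F = 4.188 + (9.141 − 1)/0.2388 + (5.408 − 1)/0.03357 + (4.498 − 1)/25.47 = 169.7
NF = 10 log₁₀(169.7) = 22.30 dB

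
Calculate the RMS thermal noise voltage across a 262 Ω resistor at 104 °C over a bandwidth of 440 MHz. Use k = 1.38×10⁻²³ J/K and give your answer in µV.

49.0 µV

T = 104 °C + 273.15 = 377.15 K
V_n = √(4kTRB)
4kTRB = 4 × 1.38×10⁻²³ × 377.15 × 2.62×10² × 4.40×10⁸ = 2.40×10⁻⁹ V²
V_n = √(2.40×10⁻⁹) = 4.90×10⁻⁵ V = 49.0 µV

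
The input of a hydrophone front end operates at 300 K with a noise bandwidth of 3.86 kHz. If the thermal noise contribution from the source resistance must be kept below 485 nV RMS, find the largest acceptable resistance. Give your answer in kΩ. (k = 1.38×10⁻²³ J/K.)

Johnson–Nyquist: V_n = √(4kTRB) ⇒ R = V_n² / (4kTB)
4kTB = 4 × 1.38×10⁻²³ × 300 × 3.86×10³ = 6.39×10⁻¹⁷
R = (4.85×10⁻⁷)² / 6.39×10⁻¹⁷ = 3.68×10³ Ω = 3.68 kΩ

3.68 kΩ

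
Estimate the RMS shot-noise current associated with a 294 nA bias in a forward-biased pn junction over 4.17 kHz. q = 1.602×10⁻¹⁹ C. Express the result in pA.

I_n = √(2qI·B)
2qI·B = 2 × 1.602×10⁻¹⁹ × 2.94×10⁻⁷ × 4.17×10³ = 3.93×10⁻²² A²
I_n = √(3.93×10⁻²²) = 1.98×10⁻¹¹ A = 19.8 pA

19.8 pA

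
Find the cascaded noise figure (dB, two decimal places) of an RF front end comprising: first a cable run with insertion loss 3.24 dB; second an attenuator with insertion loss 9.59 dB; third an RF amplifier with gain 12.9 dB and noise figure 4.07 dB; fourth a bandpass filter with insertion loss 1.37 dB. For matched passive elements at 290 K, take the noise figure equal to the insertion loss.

Convert to linear (a loss of L dB is a gain of −L dB): F_i = 10^(NF_i/10), G_i = 10^(G_i,dB/10)
  Stage 1: F_1 = 10^(3.24/10) = 2.109, G_1 = 10^(−3.24/10) = 0.4742
  Stage 2: F_2 = 10^(9.59/10) = 9.099, G_2 = 10^(−9.59/10) = 0.1099
  Stage 3: F_3 = 10^(4.07/10) = 2.553, G_3 = 10^(12.9/10) = 19.50
  Stage 4: F_4 = 10^(1.37/10) = 1.371, G_4 = 10^(−1.37/10) = 0.7295
Friis cascade:
  F = 2.109 + (9.099 − 1)/0.4742 + (2.553 − 1)/0.05212 + (1.371 − 1)/1.016 = 49.34
NF = 10 log₁₀(49.34) = 16.93 dB

16.93 dB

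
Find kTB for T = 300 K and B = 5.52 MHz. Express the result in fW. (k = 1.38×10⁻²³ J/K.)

22.9 fW

P_n = kTB = 1.38×10⁻²³ × 300 × 5.52×10⁶ = 2.29×10⁻¹⁴ W = 22.9 fW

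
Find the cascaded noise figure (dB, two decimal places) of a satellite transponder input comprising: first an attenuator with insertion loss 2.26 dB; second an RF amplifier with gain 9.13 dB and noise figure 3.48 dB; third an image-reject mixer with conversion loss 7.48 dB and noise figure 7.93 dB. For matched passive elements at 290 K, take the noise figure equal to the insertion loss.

6.83 dB

Convert to linear (a loss of L dB is a gain of −L dB): F_i = 10^(NF_i/10), G_i = 10^(G_i,dB/10)
  Stage 1: F_1 = 10^(2.26/10) = 1.683, G_1 = 10^(−2.26/10) = 0.5943
  Stage 2: F_2 = 10^(3.48/10) = 2.228, G_2 = 10^(9.13/10) = 8.185
  Stage 3: F_3 = 10^(7.93/10) = 6.209, G_3 = 10^(−7.48/10) = 0.1786
Friis cascade:
  F = 1.683 + (2.228 − 1)/0.5943 + (6.209 − 1)/4.864 = 4.821
NF = 10 log₁₀(4.821) = 6.83 dB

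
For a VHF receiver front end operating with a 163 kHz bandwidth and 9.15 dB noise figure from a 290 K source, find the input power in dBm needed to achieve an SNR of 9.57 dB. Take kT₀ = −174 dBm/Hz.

−103.2 dBm

Sensitivity = −174 + 10 log₁₀(B) + NF + SNR_min
= −174 + 52.12 + 9.15 + 9.57
= −103.16 dBm → −103.2 dBm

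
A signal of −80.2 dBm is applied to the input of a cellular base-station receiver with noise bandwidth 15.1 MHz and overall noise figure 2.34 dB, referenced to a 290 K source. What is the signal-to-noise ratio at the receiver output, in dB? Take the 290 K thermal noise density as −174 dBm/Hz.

Noise floor: N = −174 + 10 log₁₀(B) + NF
10 log₁₀(1.51×10⁷) = 71.79 dB
N = −174 + 71.79 + 2.34 = −99.87 dBm
SNR = P_sig − N = −80.2 − (−99.87) = 19.67 dB → 19.7 dB

19.7 dB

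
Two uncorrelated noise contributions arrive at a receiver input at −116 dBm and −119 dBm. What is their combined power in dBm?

Convert to linear, add, convert back:
P₁ = 2.51×10⁻¹⁵ W, P₂ = 1.26×10⁻¹⁵ W
P_tot = 3.77×10⁻¹⁵ W → 10 log₁₀(P_tot / 10⁻³) = −114.2 dBm

−114.2 dBm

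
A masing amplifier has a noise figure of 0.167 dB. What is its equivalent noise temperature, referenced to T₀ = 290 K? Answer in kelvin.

11.4 K

F = 10^(0.167/10) = 1.0392
T_e = (F − 1)·T₀ = (1.0392 − 1) × 290 = 11.4 K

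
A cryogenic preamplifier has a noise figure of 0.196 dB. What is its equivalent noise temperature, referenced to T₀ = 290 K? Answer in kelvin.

F = 10^(0.196/10) = 1.04616
T_e = (F − 1)·T₀ = (1.04616 − 1) × 290 = 13.4 K

13.4 K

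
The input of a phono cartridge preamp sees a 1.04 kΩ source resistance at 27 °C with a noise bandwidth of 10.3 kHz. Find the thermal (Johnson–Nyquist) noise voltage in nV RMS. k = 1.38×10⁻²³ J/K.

421 nV

T = 27 °C + 273.15 = 300.15 K
V_n = √(4kTRB)
4kTRB = 4 × 1.38×10⁻²³ × 300.15 × 1.04×10³ × 1.03×10⁴ = 1.77×10⁻¹³ V²
V_n = √(1.77×10⁻¹³) = 4.21×10⁻⁷ V = 421 nV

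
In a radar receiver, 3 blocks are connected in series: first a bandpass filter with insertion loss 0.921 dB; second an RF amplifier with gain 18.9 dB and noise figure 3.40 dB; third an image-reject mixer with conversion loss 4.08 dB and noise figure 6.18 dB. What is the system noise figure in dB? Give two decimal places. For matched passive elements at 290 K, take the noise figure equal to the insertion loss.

Convert to linear (a loss of L dB is a gain of −L dB): F_i = 10^(NF_i/10), G_i = 10^(G_i,dB/10)
  Stage 1: F_1 = 10^(0.921/10) = 1.236, G_1 = 10^(−0.921/10) = 0.8089
  Stage 2: F_2 = 10^(3.40/10) = 2.188, G_2 = 10^(18.9/10) = 77.62
  Stage 3: F_3 = 10^(6.18/10) = 4.150, G_3 = 10^(−4.08/10) = 0.3908
Friis cascade:
  F = 1.236 + (2.188 − 1)/0.8089 + (4.150 − 1)/62.79 = 2.755
NF = 10 log₁₀(2.755) = 4.40 dB

4.40 dB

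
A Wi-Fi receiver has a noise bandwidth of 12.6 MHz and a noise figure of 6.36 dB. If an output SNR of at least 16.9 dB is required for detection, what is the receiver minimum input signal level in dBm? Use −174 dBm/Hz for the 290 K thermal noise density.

Sensitivity = −174 + 10 log₁₀(B) + NF + SNR_min
= −174 + 71 + 6.36 + 16.9
= −79.74 dBm → −79.7 dBm

−79.7 dBm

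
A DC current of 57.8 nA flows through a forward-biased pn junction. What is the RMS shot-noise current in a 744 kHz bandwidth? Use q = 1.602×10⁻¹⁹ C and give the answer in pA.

I_n = √(2qI·B)
2qI·B = 2 × 1.602×10⁻¹⁹ × 5.78×10⁻⁸ × 7.44×10⁵ = 1.38×10⁻²⁰ A²
I_n = √(1.38×10⁻²⁰) = 1.17×10⁻¹⁰ A = 117 pA

117 pA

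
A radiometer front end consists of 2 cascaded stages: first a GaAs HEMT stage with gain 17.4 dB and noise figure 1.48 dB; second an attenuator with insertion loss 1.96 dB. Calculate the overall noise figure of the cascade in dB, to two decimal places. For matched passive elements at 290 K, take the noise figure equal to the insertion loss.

Convert to linear (a loss of L dB is a gain of −L dB): F_i = 10^(NF_i/10), G_i = 10^(G_i,dB/10)
  Stage 1: F_1 = 10^(1.48/10) = 1.406, G_1 = 10^(17.4/10) = 54.95
  Stage 2: F_2 = 10^(1.96/10) = 1.570, G_2 = 10^(−1.96/10) = 0.6368
Friis cascade:
  F = 1.406 + (1.570 − 1)/54.95 = 1.416
NF = 10 log₁₀(1.416) = 1.51 dB

1.51 dB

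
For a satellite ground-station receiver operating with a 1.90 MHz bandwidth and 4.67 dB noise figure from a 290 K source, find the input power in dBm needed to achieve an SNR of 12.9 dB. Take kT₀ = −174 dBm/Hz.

−93.6 dBm

Sensitivity = −174 + 10 log₁₀(B) + NF + SNR_min
= −174 + 62.79 + 4.67 + 12.9
= −93.64 dBm → −93.6 dBm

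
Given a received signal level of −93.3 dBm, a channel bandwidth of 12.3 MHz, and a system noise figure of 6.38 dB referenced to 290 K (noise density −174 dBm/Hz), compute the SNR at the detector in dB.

Noise floor: N = −174 + 10 log₁₀(B) + NF
10 log₁₀(1.23×10⁷) = 70.9 dB
N = −174 + 70.9 + 6.38 = −96.72 dBm
SNR = P_sig − N = −93.3 − (−96.72) = 3.42 dB → 3.4 dB

3.4 dB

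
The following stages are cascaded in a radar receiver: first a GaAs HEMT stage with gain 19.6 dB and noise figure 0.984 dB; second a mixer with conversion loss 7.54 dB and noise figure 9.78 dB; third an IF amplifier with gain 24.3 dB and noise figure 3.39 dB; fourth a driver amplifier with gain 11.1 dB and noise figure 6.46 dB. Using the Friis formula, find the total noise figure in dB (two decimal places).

Convert to linear (a loss of L dB is a gain of −L dB): F_i = 10^(NF_i/10), G_i = 10^(G_i,dB/10)
  Stage 1: F_1 = 10^(0.984/10) = 1.254, G_1 = 10^(19.6/10) = 91.20
  Stage 2: F_2 = 10^(9.78/10) = 9.506, G_2 = 10^(−7.54/10) = 0.1762
  Stage 3: F_3 = 10^(3.39/10) = 2.183, G_3 = 10^(24.3/10) = 269.2
  Stage 4: F_4 = 10^(6.46/10) = 4.426, G_4 = 10^(11.1/10) = 12.88
Friis cascade:
  F = 1.254 + (9.506 − 1)/91.20 + (2.183 − 1)/16.07 + (4.426 − 1)/4325 = 1.422
NF = 10 log₁₀(1.422) = 1.53 dB

1.53 dB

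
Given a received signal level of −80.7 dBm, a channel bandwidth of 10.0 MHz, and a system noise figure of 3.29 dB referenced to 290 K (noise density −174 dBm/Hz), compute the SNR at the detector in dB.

Noise floor: N = −174 + 10 log₁₀(B) + NF
10 log₁₀(1.00×10⁷) = 70 dB
N = −174 + 70 + 3.29 = −100.71 dBm
SNR = P_sig − N = −80.7 − (−100.71) = 20.01 dB → 20.0 dB

20.0 dB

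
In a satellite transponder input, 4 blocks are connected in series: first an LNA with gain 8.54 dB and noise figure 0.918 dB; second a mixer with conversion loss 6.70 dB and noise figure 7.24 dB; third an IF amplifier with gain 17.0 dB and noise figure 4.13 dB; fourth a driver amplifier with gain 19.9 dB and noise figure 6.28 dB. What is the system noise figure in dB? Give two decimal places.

4.65 dB

Convert to linear (a loss of L dB is a gain of −L dB): F_i = 10^(NF_i/10), G_i = 10^(G_i,dB/10)
  Stage 1: F_1 = 10^(0.918/10) = 1.235, G_1 = 10^(8.54/10) = 7.145
  Stage 2: F_2 = 10^(7.24/10) = 5.297, G_2 = 10^(−6.70/10) = 0.2138
  Stage 3: F_3 = 10^(4.13/10) = 2.588, G_3 = 10^(17.0/10) = 50.12
  Stage 4: F_4 = 10^(6.28/10) = 4.246, G_4 = 10^(19.9/10) = 97.72
Friis cascade:
  F = 1.235 + (5.297 − 1)/7.145 + (2.588 − 1)/1.528 + (4.246 − 1)/76.56 = 2.919
NF = 10 log₁₀(2.919) = 4.65 dB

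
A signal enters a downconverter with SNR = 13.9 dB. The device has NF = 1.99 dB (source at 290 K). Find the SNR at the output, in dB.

11.91 dB

By definition F = SNR_in/SNR_out, so in dB: SNR_out = SNR_in − NF
SNR_out = 13.9 − 1.99 = 11.91 dB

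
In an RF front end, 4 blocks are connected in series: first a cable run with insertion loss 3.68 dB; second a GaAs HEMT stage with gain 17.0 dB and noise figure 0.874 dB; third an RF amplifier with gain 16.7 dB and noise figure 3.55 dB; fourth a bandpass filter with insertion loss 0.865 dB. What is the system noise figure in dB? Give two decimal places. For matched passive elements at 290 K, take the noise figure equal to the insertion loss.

Convert to linear (a loss of L dB is a gain of −L dB): F_i = 10^(NF_i/10), G_i = 10^(G_i,dB/10)
  Stage 1: F_1 = 10^(3.68/10) = 2.333, G_1 = 10^(−3.68/10) = 0.4285
  Stage 2: F_2 = 10^(0.874/10) = 1.223, G_2 = 10^(17.0/10) = 50.12
  Stage 3: F_3 = 10^(3.55/10) = 2.265, G_3 = 10^(16.7/10) = 46.77
  Stage 4: F_4 = 10^(0.865/10) = 1.220, G_4 = 10^(−0.865/10) = 0.8194
Friis cascade:
  F = 2.333 + (1.223 − 1)/0.4285 + (2.265 − 1)/21.48 + (1.220 − 1)/1005 = 2.913
NF = 10 log₁₀(2.913) = 4.64 dB

4.64 dB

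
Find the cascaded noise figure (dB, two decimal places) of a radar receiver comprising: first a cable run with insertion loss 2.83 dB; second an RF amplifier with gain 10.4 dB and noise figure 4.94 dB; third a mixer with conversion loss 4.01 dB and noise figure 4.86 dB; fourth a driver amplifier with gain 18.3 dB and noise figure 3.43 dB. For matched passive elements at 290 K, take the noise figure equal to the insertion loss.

8.37 dB

Convert to linear (a loss of L dB is a gain of −L dB): F_i = 10^(NF_i/10), G_i = 10^(G_i,dB/10)
  Stage 1: F_1 = 10^(2.83/10) = 1.919, G_1 = 10^(−2.83/10) = 0.5212
  Stage 2: F_2 = 10^(4.94/10) = 3.119, G_2 = 10^(10.4/10) = 10.96
  Stage 3: F_3 = 10^(4.86/10) = 3.062, G_3 = 10^(−4.01/10) = 0.3972
  Stage 4: F_4 = 10^(3.43/10) = 2.203, G_4 = 10^(18.3/10) = 67.61
Friis cascade:
  F = 1.919 + (3.119 − 1)/0.5212 + (3.062 − 1)/5.715 + (2.203 − 1)/2.270 = 6.875
NF = 10 log₁₀(6.875) = 8.37 dB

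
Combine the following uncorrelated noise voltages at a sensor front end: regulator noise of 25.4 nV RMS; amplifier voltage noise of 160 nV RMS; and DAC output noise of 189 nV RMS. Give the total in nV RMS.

Uncorrelated sources add in power (mean-square): V_tot = √(ΣV_i²)
V_tot = √[(2.54×10⁻⁸)² + (1.60×10⁻⁷)² + (1.89×10⁻⁷)²] = 2.49×10⁻⁷ V = 249 nV

249 nV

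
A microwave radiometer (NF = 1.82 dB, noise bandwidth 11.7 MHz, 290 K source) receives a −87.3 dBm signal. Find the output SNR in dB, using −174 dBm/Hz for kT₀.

Noise floor: N = −174 + 10 log₁₀(B) + NF
10 log₁₀(1.17×10⁷) = 70.68 dB
N = −174 + 70.68 + 1.82 = −101.50 dBm
SNR = P_sig − N = −87.3 − (−101.50) = 14.20 dB → 14.2 dB

14.2 dB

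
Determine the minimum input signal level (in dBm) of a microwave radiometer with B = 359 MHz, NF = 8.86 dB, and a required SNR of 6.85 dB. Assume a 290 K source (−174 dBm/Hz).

−72.7 dBm

Sensitivity = −174 + 10 log₁₀(B) + NF + SNR_min
= −174 + 85.55 + 8.86 + 6.85
= −72.74 dBm → −72.7 dBm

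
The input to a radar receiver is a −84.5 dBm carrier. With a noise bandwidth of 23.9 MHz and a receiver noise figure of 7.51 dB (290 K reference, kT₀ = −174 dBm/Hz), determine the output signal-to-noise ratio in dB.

8.2 dB

Noise floor: N = −174 + 10 log₁₀(B) + NF
10 log₁₀(2.39×10⁷) = 73.78 dB
N = −174 + 73.78 + 7.51 = −92.71 dBm
SNR = P_sig − N = −84.5 − (−92.71) = 8.21 dB → 8.2 dB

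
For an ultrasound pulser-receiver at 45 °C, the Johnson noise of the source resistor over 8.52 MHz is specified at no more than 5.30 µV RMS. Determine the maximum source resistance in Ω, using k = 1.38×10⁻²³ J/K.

188 Ω

T = 45 °C + 273.15 = 318.15 K
Johnson–Nyquist: V_n = √(4kTRB) ⇒ R = V_n² / (4kTB)
4kTB = 4 × 1.38×10⁻²³ × 318.15 × 8.52×10⁶ = 1.50×10⁻¹³
R = (5.30×10⁻⁶)² / 1.50×10⁻¹³ = 1.88×10² Ω = 188 Ω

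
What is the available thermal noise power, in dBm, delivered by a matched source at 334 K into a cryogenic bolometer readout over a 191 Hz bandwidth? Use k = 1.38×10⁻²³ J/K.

P_n = kTB = 1.38×10⁻²³ × 334 × 1.91×10² = 8.80×10⁻¹⁹ W
In dBm: 10 log₁₀(8.80×10⁻¹⁹ / 10⁻³) = −150.6 dBm

−150.6 dBm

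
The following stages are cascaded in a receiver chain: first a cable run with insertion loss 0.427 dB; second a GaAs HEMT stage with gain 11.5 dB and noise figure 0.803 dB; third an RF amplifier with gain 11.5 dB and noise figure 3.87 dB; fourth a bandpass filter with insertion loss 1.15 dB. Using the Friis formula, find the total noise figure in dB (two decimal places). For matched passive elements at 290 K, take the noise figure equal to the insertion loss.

Convert to linear (a loss of L dB is a gain of −L dB): F_i = 10^(NF_i/10), G_i = 10^(G_i,dB/10)
  Stage 1: F_1 = 10^(0.427/10) = 1.103, G_1 = 10^(−0.427/10) = 0.9064
  Stage 2: F_2 = 10^(0.803/10) = 1.203, G_2 = 10^(11.5/10) = 14.13
  Stage 3: F_3 = 10^(3.87/10) = 2.438, G_3 = 10^(11.5/10) = 14.13
  Stage 4: F_4 = 10^(1.15/10) = 1.303, G_4 = 10^(−1.15/10) = 0.7674
Friis cascade:
  F = 1.103 + (1.203 − 1)/0.9064 + (2.438 − 1)/12.80 + (1.303 − 1)/180.8 = 1.441
NF = 10 log₁₀(1.441) = 1.59 dB

1.59 dB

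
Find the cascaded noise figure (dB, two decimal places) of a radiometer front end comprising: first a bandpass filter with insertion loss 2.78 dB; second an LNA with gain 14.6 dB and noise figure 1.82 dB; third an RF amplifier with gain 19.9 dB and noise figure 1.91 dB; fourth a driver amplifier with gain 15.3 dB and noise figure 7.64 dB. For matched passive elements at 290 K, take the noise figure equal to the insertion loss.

Convert to linear (a loss of L dB is a gain of −L dB): F_i = 10^(NF_i/10), G_i = 10^(G_i,dB/10)
  Stage 1: F_1 = 10^(2.78/10) = 1.897, G_1 = 10^(−2.78/10) = 0.5272
  Stage 2: F_2 = 10^(1.82/10) = 1.521, G_2 = 10^(14.6/10) = 28.84
  Stage 3: F_3 = 10^(1.91/10) = 1.552, G_3 = 10^(19.9/10) = 97.72
  Stage 4: F_4 = 10^(7.64/10) = 5.808, G_4 = 10^(15.3/10) = 33.88
Friis cascade:
  F = 1.897 + (1.521 − 1)/0.5272 + (1.552 − 1)/15.21 + (5.808 − 1)/1486 = 2.924
NF = 10 log₁₀(2.924) = 4.66 dB

4.66 dB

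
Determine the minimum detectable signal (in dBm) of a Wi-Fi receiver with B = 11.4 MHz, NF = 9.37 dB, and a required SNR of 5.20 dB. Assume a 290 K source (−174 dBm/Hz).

Sensitivity = −174 + 10 log₁₀(B) + NF + SNR_min
= −174 + 70.57 + 9.37 + 5.20
= −88.86 dBm → −88.9 dBm

−88.9 dBm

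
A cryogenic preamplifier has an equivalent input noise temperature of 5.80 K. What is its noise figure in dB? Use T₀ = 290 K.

F = 1 + T_e/T₀ = 1 + 5.80/290 = 1.02
NF = 10 log₁₀(1.02) = 0.086 dB

0.086 dB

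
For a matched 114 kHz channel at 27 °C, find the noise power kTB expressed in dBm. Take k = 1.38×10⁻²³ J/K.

T = 27 °C + 273.15 = 300.15 K
P_n = kTB = 1.38×10⁻²³ × 300.15 × 1.14×10⁵ = 4.72×10⁻¹⁶ W
In dBm: 10 log₁₀(4.72×10⁻¹⁶ / 10⁻³) = −123.3 dBm

−123.3 dBm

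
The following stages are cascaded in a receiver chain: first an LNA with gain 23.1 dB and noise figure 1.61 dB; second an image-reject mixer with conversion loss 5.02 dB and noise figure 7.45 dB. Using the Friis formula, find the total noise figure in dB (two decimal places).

1.68 dB

Convert to linear (a loss of L dB is a gain of −L dB): F_i = 10^(NF_i/10), G_i = 10^(G_i,dB/10)
  Stage 1: F_1 = 10^(1.61/10) = 1.449, G_1 = 10^(23.1/10) = 204.2
  Stage 2: F_2 = 10^(7.45/10) = 5.559, G_2 = 10^(−5.02/10) = 0.3148
Friis cascade:
  F = 1.449 + (5.559 − 1)/204.2 = 1.471
NF = 10 log₁₀(1.471) = 1.68 dB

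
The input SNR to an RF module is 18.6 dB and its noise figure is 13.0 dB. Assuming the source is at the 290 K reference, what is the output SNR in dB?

By definition F = SNR_in/SNR_out, so in dB: SNR_out = SNR_in − NF
SNR_out = 18.6 − 13.0 = 5.6 dB

5.6 dB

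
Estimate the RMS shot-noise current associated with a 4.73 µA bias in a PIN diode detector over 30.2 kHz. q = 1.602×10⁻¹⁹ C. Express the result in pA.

214 pA

I_n = √(2qI·B)
2qI·B = 2 × 1.602×10⁻¹⁹ × 4.73×10⁻⁶ × 3.02×10⁴ = 4.58×10⁻²⁰ A²
I_n = √(4.58×10⁻²⁰) = 2.14×10⁻¹⁰ A = 214 pA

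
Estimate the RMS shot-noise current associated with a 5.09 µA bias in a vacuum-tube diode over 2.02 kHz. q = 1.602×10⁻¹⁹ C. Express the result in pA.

I_n = √(2qI·B)
2qI·B = 2 × 1.602×10⁻¹⁹ × 5.09×10⁻⁶ × 2.02×10³ = 3.29×10⁻²¹ A²
I_n = √(3.29×10⁻²¹) = 5.74×10⁻¹¹ A = 57.4 pA

57.4 pA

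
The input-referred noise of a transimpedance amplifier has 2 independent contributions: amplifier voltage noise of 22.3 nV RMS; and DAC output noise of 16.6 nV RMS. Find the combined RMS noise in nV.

Uncorrelated sources add in power (mean-square): V_tot = √(ΣV_i²)
V_tot = √[(2.23×10⁻⁸)² + (1.66×10⁻⁸)²] = 2.78×10⁻⁸ V = 27.8 nV

27.8 nV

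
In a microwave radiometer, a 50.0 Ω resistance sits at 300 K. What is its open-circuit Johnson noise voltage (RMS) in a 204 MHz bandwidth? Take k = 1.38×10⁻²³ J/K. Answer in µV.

V_n = √(4kTRB)
4kTRB = 4 × 1.38×10⁻²³ × 300 × 5.00×10¹ × 2.04×10⁸ = 1.69×10⁻¹⁰ V²
V_n = √(1.69×10⁻¹⁰) = 1.30×10⁻⁵ V = 13.0 µV

13.0 µV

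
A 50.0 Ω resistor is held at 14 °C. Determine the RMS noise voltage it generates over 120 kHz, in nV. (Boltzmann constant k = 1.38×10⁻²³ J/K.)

308 nV

T = 14 °C + 273.15 = 287.15 K
V_n = √(4kTRB)
4kTRB = 4 × 1.38×10⁻²³ × 287.15 × 5.00×10¹ × 1.20×10⁵ = 9.51×10⁻¹⁴ V²
V_n = √(9.51×10⁻¹⁴) = 3.08×10⁻⁷ V = 308 nV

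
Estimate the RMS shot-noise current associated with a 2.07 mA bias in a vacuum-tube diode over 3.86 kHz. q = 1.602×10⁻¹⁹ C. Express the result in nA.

1.60 nA

I_n = √(2qI·B)
2qI·B = 2 × 1.602×10⁻¹⁹ × 2.07×10⁻³ × 3.86×10³ = 2.56×10⁻¹⁸ A²
I_n = √(2.56×10⁻¹⁸) = 1.60×10⁻⁹ A = 1.60 nA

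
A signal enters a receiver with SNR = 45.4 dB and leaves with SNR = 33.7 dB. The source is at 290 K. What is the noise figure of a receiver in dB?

11.7 dB

NF (dB) = SNR_in(dB) − SNR_out(dB) when the source is at T₀
NF = 45.4 − 33.7 = 11.7 dB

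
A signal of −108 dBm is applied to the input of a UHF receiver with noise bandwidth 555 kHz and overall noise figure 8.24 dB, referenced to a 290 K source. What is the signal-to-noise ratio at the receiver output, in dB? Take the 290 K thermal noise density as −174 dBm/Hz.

Noise floor: N = −174 + 10 log₁₀(B) + NF
10 log₁₀(5.55×10⁵) = 57.44 dB
N = −174 + 57.44 + 8.24 = −108.32 dBm
SNR = P_sig − N = −108 − (−108.32) = 0.32 dB → 0.3 dB

0.3 dB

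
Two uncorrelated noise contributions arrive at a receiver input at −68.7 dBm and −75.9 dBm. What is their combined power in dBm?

Convert to linear, add, convert back:
P₁ = 1.35×10⁻¹⁰ W, P₂ = 2.57×10⁻¹¹ W
P_tot = 1.61×10⁻¹⁰ W → 10 log₁₀(P_tot / 10⁻³) = −67.9 dBm

−67.9 dBm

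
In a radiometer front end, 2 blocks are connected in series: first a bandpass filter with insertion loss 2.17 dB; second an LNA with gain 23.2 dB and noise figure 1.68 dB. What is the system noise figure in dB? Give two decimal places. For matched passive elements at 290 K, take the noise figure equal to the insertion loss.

3.85 dB

Convert to linear (a loss of L dB is a gain of −L dB): F_i = 10^(NF_i/10), G_i = 10^(G_i,dB/10)
  Stage 1: F_1 = 10^(2.17/10) = 1.648, G_1 = 10^(−2.17/10) = 0.6067
  Stage 2: F_2 = 10^(1.68/10) = 1.472, G_2 = 10^(23.2/10) = 208.9
Friis cascade:
  F = 1.648 + (1.472 − 1)/0.6067 = 2.427
NF = 10 log₁₀(2.427) = 3.85 dB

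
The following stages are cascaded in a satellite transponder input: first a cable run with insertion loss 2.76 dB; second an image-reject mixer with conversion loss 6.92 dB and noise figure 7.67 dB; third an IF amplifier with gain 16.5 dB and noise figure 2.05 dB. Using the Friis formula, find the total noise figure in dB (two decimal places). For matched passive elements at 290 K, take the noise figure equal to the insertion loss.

12.21 dB

Convert to linear (a loss of L dB is a gain of −L dB): F_i = 10^(NF_i/10), G_i = 10^(G_i,dB/10)
  Stage 1: F_1 = 10^(2.76/10) = 1.888, G_1 = 10^(−2.76/10) = 0.5297
  Stage 2: F_2 = 10^(7.67/10) = 5.848, G_2 = 10^(−6.92/10) = 0.2032
  Stage 3: F_3 = 10^(2.05/10) = 1.603, G_3 = 10^(16.5/10) = 44.67
Friis cascade:
  F = 1.888 + (5.848 − 1)/0.5297 + (1.603 − 1)/0.1076 = 16.64
NF = 10 log₁₀(16.64) = 12.21 dB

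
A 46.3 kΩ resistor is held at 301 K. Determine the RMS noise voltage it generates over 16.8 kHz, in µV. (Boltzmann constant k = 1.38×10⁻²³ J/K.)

3.59 µV

V_n = √(4kTRB)
4kTRB = 4 × 1.38×10⁻²³ × 301 × 4.63×10⁴ × 1.68×10⁴ = 1.29×10⁻¹¹ V²
V_n = √(1.29×10⁻¹¹) = 3.59×10⁻⁶ V = 3.59 µV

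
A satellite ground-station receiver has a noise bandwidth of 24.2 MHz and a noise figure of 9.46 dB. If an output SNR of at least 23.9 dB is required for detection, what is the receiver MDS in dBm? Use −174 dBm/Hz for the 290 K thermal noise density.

−66.8 dBm

Sensitivity = −174 + 10 log₁₀(B) + NF + SNR_min
= −174 + 73.84 + 9.46 + 23.9
= −66.80 dBm → −66.8 dBm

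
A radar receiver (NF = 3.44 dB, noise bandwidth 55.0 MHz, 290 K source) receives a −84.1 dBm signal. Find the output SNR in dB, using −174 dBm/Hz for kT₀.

Noise floor: N = −174 + 10 log₁₀(B) + NF
10 log₁₀(5.50×10⁷) = 77.4 dB
N = −174 + 77.4 + 3.44 = −93.16 dBm
SNR = P_sig − N = −84.1 − (−93.16) = 9.06 dB → 9.1 dB

9.1 dB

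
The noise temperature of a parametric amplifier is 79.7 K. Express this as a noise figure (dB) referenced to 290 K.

1.05 dB

F = 1 + T_e/T₀ = 1 + 79.7/290 = 1.27483
NF = 10 log₁₀(1.27483) = 1.05 dB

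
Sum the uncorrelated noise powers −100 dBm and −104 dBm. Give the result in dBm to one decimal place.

−98.5 dBm

Convert to linear, add, convert back:
P₁ = 1.00×10⁻¹³ W, P₂ = 3.98×10⁻¹⁴ W
P_tot = 1.40×10⁻¹³ W → 10 log₁₀(P_tot / 10⁻³) = −98.5 dBm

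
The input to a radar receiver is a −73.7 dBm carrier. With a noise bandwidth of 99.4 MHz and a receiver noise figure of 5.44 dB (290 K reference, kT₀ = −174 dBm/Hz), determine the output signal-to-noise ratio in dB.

14.9 dB

Noise floor: N = −174 + 10 log₁₀(B) + NF
10 log₁₀(9.94×10⁷) = 79.97 dB
N = −174 + 79.97 + 5.44 = −88.59 dBm
SNR = P_sig − N = −73.7 − (−88.59) = 14.89 dB → 14.9 dB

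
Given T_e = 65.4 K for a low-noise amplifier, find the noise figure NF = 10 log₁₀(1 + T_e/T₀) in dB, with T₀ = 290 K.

F = 1 + T_e/T₀ = 1 + 65.4/290 = 1.22552
NF = 10 log₁₀(1.22552) = 0.883 dB

0.883 dB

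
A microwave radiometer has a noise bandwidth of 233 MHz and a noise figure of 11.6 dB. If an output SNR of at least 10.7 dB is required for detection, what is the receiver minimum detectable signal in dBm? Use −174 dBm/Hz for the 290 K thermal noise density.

−68.0 dBm

Sensitivity = −174 + 10 log₁₀(B) + NF + SNR_min
= −174 + 83.67 + 11.6 + 10.7
= −68.03 dBm → −68.0 dBm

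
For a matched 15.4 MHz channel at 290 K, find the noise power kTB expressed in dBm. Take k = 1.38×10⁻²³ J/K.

−102.1 dBm

P_n = kTB = 1.38×10⁻²³ × 290 × 1.54×10⁷ = 6.16×10⁻¹⁴ W
In dBm: 10 log₁₀(6.16×10⁻¹⁴ / 10⁻³) = −102.1 dBm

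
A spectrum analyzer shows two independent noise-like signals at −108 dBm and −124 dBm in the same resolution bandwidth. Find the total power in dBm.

−107.9 dBm

Convert to linear, add, convert back:
P₁ = 1.58×10⁻¹⁴ W, P₂ = 3.98×10⁻¹⁶ W
P_tot = 1.62×10⁻¹⁴ W → 10 log₁₀(P_tot / 10⁻³) = −107.9 dBm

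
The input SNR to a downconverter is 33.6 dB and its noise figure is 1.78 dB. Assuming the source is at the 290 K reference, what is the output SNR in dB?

31.82 dB

By definition F = SNR_in/SNR_out, so in dB: SNR_out = SNR_in − NF
SNR_out = 33.6 − 1.78 = 31.82 dB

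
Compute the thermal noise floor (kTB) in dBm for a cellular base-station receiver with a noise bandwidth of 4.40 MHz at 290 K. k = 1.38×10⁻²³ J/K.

−107.5 dBm

P_n = kTB = 1.38×10⁻²³ × 290 × 4.40×10⁶ = 1.76×10⁻¹⁴ W
In dBm: 10 log₁₀(1.76×10⁻¹⁴ / 10⁻³) = −107.5 dBm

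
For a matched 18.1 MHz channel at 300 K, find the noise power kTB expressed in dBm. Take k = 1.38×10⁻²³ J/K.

−101.3 dBm

P_n = kTB = 1.38×10⁻²³ × 300 × 1.81×10⁷ = 7.49×10⁻¹⁴ W
In dBm: 10 log₁₀(7.49×10⁻¹⁴ / 10⁻³) = −101.3 dBm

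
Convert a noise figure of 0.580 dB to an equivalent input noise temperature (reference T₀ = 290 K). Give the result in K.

41.4 K

F = 10^(0.580/10) = 1.14288
T_e = (F − 1)·T₀ = (1.14288 − 1) × 290 = 41.4 K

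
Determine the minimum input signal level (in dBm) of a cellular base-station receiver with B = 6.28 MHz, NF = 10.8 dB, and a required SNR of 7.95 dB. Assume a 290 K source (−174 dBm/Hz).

−87.3 dBm

Sensitivity = −174 + 10 log₁₀(B) + NF + SNR_min
= −174 + 67.98 + 10.8 + 7.95
= −87.27 dBm → −87.3 dBm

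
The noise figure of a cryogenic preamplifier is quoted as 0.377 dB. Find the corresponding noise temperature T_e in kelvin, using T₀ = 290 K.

F = 10^(0.377/10) = 1.09069
T_e = (F − 1)·T₀ = (1.09069 − 1) × 290 = 26.3 K

26.3 K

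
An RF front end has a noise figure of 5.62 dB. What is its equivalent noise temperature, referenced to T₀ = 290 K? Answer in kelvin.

768 K

F = 10^(5.62/10) = 3.64754
T_e = (F − 1)·T₀ = (3.64754 − 1) × 290 = 768 K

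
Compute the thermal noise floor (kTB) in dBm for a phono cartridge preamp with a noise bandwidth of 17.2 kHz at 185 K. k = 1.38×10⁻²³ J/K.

−133.6 dBm

P_n = kTB = 1.38×10⁻²³ × 185 × 1.72×10⁴ = 4.39×10⁻¹⁷ W
In dBm: 10 log₁₀(4.39×10⁻¹⁷ / 10⁻³) = −133.6 dBm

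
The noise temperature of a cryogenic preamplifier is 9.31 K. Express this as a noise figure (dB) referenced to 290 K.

F = 1 + T_e/T₀ = 1 + 9.31/290 = 1.0321
NF = 10 log₁₀(1.0321) = 0.137 dB

0.137 dB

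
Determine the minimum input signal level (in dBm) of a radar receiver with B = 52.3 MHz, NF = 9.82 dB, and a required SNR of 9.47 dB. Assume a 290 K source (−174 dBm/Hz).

Sensitivity = −174 + 10 log₁₀(B) + NF + SNR_min
= −174 + 77.19 + 9.82 + 9.47
= −77.52 dBm → −77.5 dBm

−77.5 dBm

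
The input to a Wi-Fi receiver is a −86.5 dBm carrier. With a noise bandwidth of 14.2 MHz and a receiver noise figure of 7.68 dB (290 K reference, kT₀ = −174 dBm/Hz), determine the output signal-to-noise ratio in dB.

8.3 dB

Noise floor: N = −174 + 10 log₁₀(B) + NF
10 log₁₀(1.42×10⁷) = 71.52 dB
N = −174 + 71.52 + 7.68 = −94.80 dBm
SNR = P_sig − N = −86.5 − (−94.80) = 8.30 dB → 8.3 dB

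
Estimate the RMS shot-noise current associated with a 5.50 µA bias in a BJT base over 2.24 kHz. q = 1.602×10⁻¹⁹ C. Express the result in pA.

62.8 pA

I_n = √(2qI·B)
2qI·B = 2 × 1.602×10⁻¹⁹ × 5.50×10⁻⁶ × 2.24×10³ = 3.95×10⁻²¹ A²
I_n = √(3.95×10⁻²¹) = 6.28×10⁻¹¹ A = 62.8 pA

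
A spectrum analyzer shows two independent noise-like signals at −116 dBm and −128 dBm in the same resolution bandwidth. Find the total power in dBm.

−115.7 dBm

Convert to linear, add, convert back:
P₁ = 2.51×10⁻¹⁵ W, P₂ = 1.58×10⁻¹⁶ W
P_tot = 2.67×10⁻¹⁵ W → 10 log₁₀(P_tot / 10⁻³) = −115.7 dBm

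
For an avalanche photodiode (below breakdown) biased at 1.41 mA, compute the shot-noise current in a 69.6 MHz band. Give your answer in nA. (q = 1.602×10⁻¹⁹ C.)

177 nA

I_n = √(2qI·B)
2qI·B = 2 × 1.602×10⁻¹⁹ × 1.41×10⁻³ × 6.96×10⁷ = 3.14×10⁻¹⁴ A²
I_n = √(3.14×10⁻¹⁴) = 1.77×10⁻⁷ A = 177 nA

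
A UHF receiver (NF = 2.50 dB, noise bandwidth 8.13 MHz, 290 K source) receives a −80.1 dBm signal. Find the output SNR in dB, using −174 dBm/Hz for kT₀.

22.3 dB

Noise floor: N = −174 + 10 log₁₀(B) + NF
10 log₁₀(8.13×10⁶) = 69.1 dB
N = −174 + 69.1 + 2.50 = −102.40 dBm
SNR = P_sig − N = −80.1 − (−102.40) = 22.30 dB → 22.3 dB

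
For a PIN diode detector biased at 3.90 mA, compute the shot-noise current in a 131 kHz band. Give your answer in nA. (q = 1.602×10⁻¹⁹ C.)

I_n = √(2qI·B)
2qI·B = 2 × 1.602×10⁻¹⁹ × 3.90×10⁻³ × 1.31×10⁵ = 1.64×10⁻¹⁶ A²
I_n = √(1.64×10⁻¹⁶) = 1.28×10⁻⁸ A = 12.8 nA

12.8 nA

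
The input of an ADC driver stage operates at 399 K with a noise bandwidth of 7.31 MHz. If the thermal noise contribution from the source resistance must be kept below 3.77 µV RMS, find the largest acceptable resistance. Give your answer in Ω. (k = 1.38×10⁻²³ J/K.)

88.3 Ω

Johnson–Nyquist: V_n = √(4kTRB) ⇒ R = V_n² / (4kTB)
4kTB = 4 × 1.38×10⁻²³ × 399 × 7.31×10⁶ = 1.61×10⁻¹³
R = (3.77×10⁻⁶)² / 1.61×10⁻¹³ = 8.83×10¹ Ω = 88.3 Ω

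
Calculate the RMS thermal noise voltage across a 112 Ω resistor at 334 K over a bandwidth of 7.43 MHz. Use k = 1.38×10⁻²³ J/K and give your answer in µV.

V_n = √(4kTRB)
4kTRB = 4 × 1.38×10⁻²³ × 334 × 1.12×10² × 7.43×10⁶ = 1.53×10⁻¹¹ V²
V_n = √(1.53×10⁻¹¹) = 3.92×10⁻⁶ V = 3.92 µV

3.92 µV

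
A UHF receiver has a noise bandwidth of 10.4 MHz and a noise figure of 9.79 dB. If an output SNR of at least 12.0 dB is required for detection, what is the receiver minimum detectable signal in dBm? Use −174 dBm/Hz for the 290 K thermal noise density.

−82.0 dBm

Sensitivity = −174 + 10 log₁₀(B) + NF + SNR_min
= −174 + 70.17 + 9.79 + 12.0
= −82.04 dBm → −82.0 dBm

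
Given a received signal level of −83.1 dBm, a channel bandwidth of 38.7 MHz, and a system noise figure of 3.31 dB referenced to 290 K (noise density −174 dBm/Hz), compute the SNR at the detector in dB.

11.7 dB

Noise floor: N = −174 + 10 log₁₀(B) + NF
10 log₁₀(3.87×10⁷) = 75.88 dB
N = −174 + 75.88 + 3.31 = −94.81 dBm
SNR = P_sig − N = −83.1 − (−94.81) = 11.71 dB → 11.7 dB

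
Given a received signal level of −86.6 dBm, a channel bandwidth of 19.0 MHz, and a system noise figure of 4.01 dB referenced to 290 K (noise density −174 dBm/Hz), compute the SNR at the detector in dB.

Noise floor: N = −174 + 10 log₁₀(B) + NF
10 log₁₀(1.90×10⁷) = 72.79 dB
N = −174 + 72.79 + 4.01 = −97.20 dBm
SNR = P_sig − N = −86.6 − (−97.20) = 10.60 dB → 10.6 dB

10.6 dB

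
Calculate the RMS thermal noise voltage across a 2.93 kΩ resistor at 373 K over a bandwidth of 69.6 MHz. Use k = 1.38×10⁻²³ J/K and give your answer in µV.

V_n = √(4kTRB)
4kTRB = 4 × 1.38×10⁻²³ × 373 × 2.93×10³ × 6.96×10⁷ = 4.20×10⁻⁹ V²
V_n = √(4.20×10⁻⁹) = 6.48×10⁻⁵ V = 64.8 µV

64.8 µV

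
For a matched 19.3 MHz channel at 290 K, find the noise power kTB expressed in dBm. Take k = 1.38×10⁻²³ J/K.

P_n = kTB = 1.38×10⁻²³ × 290 × 1.93×10⁷ = 7.72×10⁻¹⁴ W
In dBm: 10 log₁₀(7.72×10⁻¹⁴ / 10⁻³) = −101.1 dBm

−101.1 dBm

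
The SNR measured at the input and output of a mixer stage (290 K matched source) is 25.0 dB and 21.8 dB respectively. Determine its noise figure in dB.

NF (dB) = SNR_in(dB) − SNR_out(dB) when the source is at T₀
NF = 25.0 − 21.8 = 3.2 dB

3.2 dB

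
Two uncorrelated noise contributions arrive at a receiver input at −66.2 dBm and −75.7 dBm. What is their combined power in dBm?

−65.7 dBm

Convert to linear, add, convert back:
P₁ = 2.40×10⁻¹⁰ W, P₂ = 2.69×10⁻¹¹ W
P_tot = 2.67×10⁻¹⁰ W → 10 log₁₀(P_tot / 10⁻³) = −65.7 dBm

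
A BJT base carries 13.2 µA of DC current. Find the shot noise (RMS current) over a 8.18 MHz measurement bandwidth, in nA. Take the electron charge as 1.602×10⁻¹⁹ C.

I_n = √(2qI·B)
2qI·B = 2 × 1.602×10⁻¹⁹ × 1.32×10⁻⁵ × 8.18×10⁶ = 3.46×10⁻¹⁷ A²
I_n = √(3.46×10⁻¹⁷) = 5.88×10⁻⁹ A = 5.88 nA

5.88 nA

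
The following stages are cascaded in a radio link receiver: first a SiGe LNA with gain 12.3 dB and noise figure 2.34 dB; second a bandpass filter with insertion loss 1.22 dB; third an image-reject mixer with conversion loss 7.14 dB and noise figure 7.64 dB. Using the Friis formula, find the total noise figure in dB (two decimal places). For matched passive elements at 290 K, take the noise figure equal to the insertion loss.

3.24 dB

Convert to linear (a loss of L dB is a gain of −L dB): F_i = 10^(NF_i/10), G_i = 10^(G_i,dB/10)
  Stage 1: F_1 = 10^(2.34/10) = 1.714, G_1 = 10^(12.3/10) = 16.98
  Stage 2: F_2 = 10^(1.22/10) = 1.324, G_2 = 10^(−1.22/10) = 0.7551
  Stage 3: F_3 = 10^(7.64/10) = 5.808, G_3 = 10^(−7.14/10) = 0.1932
Friis cascade:
  F = 1.714 + (1.324 − 1)/16.98 + (5.808 − 1)/12.82 = 2.108
NF = 10 log₁₀(2.108) = 3.24 dB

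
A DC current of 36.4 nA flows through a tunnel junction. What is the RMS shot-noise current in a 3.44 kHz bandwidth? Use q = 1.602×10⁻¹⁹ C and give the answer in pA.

I_n = √(2qI·B)
2qI·B = 2 × 1.602×10⁻¹⁹ × 3.64×10⁻⁸ × 3.44×10³ = 4.01×10⁻²³ A²
I_n = √(4.01×10⁻²³) = 6.33×10⁻¹² A = 6.33 pA

6.33 pA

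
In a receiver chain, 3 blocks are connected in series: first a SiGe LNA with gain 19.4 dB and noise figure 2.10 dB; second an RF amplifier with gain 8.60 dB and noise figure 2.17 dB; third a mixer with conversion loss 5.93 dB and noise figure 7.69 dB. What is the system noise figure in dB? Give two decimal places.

Convert to linear (a loss of L dB is a gain of −L dB): F_i = 10^(NF_i/10), G_i = 10^(G_i,dB/10)
  Stage 1: F_1 = 10^(2.10/10) = 1.622, G_1 = 10^(19.4/10) = 87.10
  Stage 2: F_2 = 10^(2.17/10) = 1.648, G_2 = 10^(8.60/10) = 7.244
  Stage 3: F_3 = 10^(7.69/10) = 5.875, G_3 = 10^(−5.93/10) = 0.2553
Friis cascade:
  F = 1.622 + (1.648 − 1)/87.10 + (5.875 − 1)/631.0 = 1.637
NF = 10 log₁₀(1.637) = 2.14 dB

2.14 dB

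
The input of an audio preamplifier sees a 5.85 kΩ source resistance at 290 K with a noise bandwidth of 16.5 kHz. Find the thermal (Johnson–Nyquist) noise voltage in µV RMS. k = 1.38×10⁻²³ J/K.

1.24 µV

V_n = √(4kTRB)
4kTRB = 4 × 1.38×10⁻²³ × 290 × 5.85×10³ × 1.65×10⁴ = 1.55×10⁻¹² V²
V_n = √(1.55×10⁻¹²) = 1.24×10⁻⁶ V = 1.24 µV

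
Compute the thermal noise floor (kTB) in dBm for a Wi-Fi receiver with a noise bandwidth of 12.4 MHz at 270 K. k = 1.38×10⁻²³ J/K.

P_n = kTB = 1.38×10⁻²³ × 270 × 1.24×10⁷ = 4.62×10⁻¹⁴ W
In dBm: 10 log₁₀(4.62×10⁻¹⁴ / 10⁻³) = −103.4 dBm

−103.4 dBm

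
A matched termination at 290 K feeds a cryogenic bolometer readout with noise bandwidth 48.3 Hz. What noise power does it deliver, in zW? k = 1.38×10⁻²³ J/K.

193 zW

P_n = kTB = 1.38×10⁻²³ × 290 × 4.83×10¹ = 1.93×10⁻¹⁹ W = 193 zW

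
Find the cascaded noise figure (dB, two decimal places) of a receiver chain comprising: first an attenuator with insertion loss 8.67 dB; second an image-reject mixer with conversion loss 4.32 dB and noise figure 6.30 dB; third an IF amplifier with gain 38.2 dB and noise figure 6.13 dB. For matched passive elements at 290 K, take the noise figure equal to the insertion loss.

Convert to linear (a loss of L dB is a gain of −L dB): F_i = 10^(NF_i/10), G_i = 10^(G_i,dB/10)
  Stage 1: F_1 = 10^(8.67/10) = 7.362, G_1 = 10^(−8.67/10) = 0.1358
  Stage 2: F_2 = 10^(6.30/10) = 4.266, G_2 = 10^(−4.32/10) = 0.3698
  Stage 3: F_3 = 10^(6.13/10) = 4.102, G_3 = 10^(38.2/10) = 6607
Friis cascade:
  F = 7.362 + (4.266 − 1)/0.1358 + (4.102 − 1)/0.05023 = 93.16
NF = 10 log₁₀(93.16) = 19.69 dB

19.69 dB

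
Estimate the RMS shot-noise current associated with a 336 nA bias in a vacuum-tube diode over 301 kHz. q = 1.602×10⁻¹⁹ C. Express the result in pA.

I_n = √(2qI·B)
2qI·B = 2 × 1.602×10⁻¹⁹ × 3.36×10⁻⁷ × 3.01×10⁵ = 3.24×10⁻²⁰ A²
I_n = √(3.24×10⁻²⁰) = 1.80×10⁻¹⁰ A = 180 pA

180 pA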